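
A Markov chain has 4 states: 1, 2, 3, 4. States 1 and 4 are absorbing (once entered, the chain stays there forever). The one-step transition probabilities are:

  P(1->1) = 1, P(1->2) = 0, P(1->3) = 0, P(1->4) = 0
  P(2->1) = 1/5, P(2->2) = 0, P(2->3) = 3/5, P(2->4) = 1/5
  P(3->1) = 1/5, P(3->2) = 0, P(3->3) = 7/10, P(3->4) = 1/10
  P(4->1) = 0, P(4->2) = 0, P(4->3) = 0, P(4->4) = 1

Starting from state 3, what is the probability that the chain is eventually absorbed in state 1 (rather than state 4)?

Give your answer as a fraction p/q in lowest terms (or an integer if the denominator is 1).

Let a_i = P(absorbed in 1 | start in state i).
Boundary conditions: a_1 = 1, a_4 = 0.
For each transient state i, a_i = sum_j P(i->j) * a_j:
  a_2 = 1/5*a_1 + 0*a_2 + 3/5*a_3 + 1/5*a_4
  a_3 = 1/5*a_1 + 0*a_2 + 7/10*a_3 + 1/10*a_4

Substituting a_1 = 1 and a_4 = 0, rearrange to (I - Q) a = r where r[i] = P(i -> 1):
  [1, -3/5] . (a_2, a_3) = 1/5
  [0, 3/10] . (a_2, a_3) = 1/5

Solving yields:
  a_2 = 3/5
  a_3 = 2/3

Starting state is 3, so the absorption probability is a_3 = 2/3.

Answer: 2/3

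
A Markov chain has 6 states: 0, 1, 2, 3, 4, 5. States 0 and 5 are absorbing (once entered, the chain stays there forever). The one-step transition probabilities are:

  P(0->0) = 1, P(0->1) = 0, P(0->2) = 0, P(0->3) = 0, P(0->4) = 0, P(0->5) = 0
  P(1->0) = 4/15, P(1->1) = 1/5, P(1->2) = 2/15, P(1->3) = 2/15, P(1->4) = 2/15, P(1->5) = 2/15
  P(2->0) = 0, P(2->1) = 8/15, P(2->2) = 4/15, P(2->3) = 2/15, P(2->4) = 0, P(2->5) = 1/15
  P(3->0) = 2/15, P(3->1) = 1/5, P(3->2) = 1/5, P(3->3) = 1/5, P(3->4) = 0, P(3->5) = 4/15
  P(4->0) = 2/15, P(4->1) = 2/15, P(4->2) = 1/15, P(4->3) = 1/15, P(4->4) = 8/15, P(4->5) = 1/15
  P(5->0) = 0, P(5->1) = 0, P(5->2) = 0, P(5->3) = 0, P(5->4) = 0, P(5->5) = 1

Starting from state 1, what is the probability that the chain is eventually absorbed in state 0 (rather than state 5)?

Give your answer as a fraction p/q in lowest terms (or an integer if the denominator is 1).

Answer: 278/471

Derivation:
Let a_i = P(absorbed in 0 | start in state i).
Boundary conditions: a_0 = 1, a_5 = 0.
For each transient state i, a_i = sum_j P(i->j) * a_j:
  a_1 = 4/15*a_0 + 1/5*a_1 + 2/15*a_2 + 2/15*a_3 + 2/15*a_4 + 2/15*a_5
  a_2 = 0*a_0 + 8/15*a_1 + 4/15*a_2 + 2/15*a_3 + 0*a_4 + 1/15*a_5
  a_3 = 2/15*a_0 + 1/5*a_1 + 1/5*a_2 + 1/5*a_3 + 0*a_4 + 4/15*a_5
  a_4 = 2/15*a_0 + 2/15*a_1 + 1/15*a_2 + 1/15*a_3 + 8/15*a_4 + 1/15*a_5

Substituting a_0 = 1 and a_5 = 0, rearrange to (I - Q) a = r where r[i] = P(i -> 0):
  [4/5, -2/15, -2/15, -2/15] . (a_1, a_2, a_3, a_4) = 4/15
  [-8/15, 11/15, -2/15, 0] . (a_1, a_2, a_3, a_4) = 0
  [-1/5, -1/5, 4/5, 0] . (a_1, a_2, a_3, a_4) = 2/15
  [-2/15, -1/15, -1/15, 7/15] . (a_1, a_2, a_3, a_4) = 2/15

Solving yields:
  a_1 = 278/471
  a_2 = 80/157
  a_3 = 208/471
  a_4 = 278/471

Starting state is 1, so the absorption probability is a_1 = 278/471.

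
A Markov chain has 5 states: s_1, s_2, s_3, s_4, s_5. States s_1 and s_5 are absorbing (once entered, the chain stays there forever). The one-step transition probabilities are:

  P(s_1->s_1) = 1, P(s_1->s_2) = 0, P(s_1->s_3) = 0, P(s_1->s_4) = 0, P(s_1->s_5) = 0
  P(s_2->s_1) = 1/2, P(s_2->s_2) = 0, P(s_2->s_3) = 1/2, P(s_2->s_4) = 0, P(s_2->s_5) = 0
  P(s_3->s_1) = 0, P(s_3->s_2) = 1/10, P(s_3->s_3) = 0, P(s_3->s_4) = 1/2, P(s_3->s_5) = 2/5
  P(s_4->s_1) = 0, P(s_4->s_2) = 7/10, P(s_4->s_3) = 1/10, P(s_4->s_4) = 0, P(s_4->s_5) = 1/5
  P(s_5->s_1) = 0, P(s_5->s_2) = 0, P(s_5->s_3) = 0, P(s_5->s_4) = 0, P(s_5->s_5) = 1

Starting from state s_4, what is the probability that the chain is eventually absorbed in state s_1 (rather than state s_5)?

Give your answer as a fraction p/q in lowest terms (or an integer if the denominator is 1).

Answer: 71/145

Derivation:
Let a_i = P(absorbed in s_1 | start in state i).
Boundary conditions: a_s_1 = 1, a_s_5 = 0.
For each transient state i, a_i = sum_j P(i->j) * a_j:
  a_s_2 = 1/2*a_s_1 + 0*a_s_2 + 1/2*a_s_3 + 0*a_s_4 + 0*a_s_5
  a_s_3 = 0*a_s_1 + 1/10*a_s_2 + 0*a_s_3 + 1/2*a_s_4 + 2/5*a_s_5
  a_s_4 = 0*a_s_1 + 7/10*a_s_2 + 1/10*a_s_3 + 0*a_s_4 + 1/5*a_s_5

Substituting a_s_1 = 1 and a_s_5 = 0, rearrange to (I - Q) a = r where r[i] = P(i -> s_1):
  [1, -1/2, 0] . (a_s_2, a_s_3, a_s_4) = 1/2
  [-1/10, 1, -1/2] . (a_s_2, a_s_3, a_s_4) = 0
  [-7/10, -1/10, 1] . (a_s_2, a_s_3, a_s_4) = 0

Solving yields:
  a_s_2 = 19/29
  a_s_3 = 9/29
  a_s_4 = 71/145

Starting state is s_4, so the absorption probability is a_s_4 = 71/145.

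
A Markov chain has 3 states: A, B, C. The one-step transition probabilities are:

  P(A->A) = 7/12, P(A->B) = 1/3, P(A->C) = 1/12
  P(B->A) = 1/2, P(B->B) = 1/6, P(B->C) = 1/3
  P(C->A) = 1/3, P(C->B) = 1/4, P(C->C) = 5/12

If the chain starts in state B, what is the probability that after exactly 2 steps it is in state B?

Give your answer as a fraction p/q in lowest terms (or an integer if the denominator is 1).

Computing P^2 by repeated multiplication:
P^1 =
  A: [7/12, 1/3, 1/12]
  B: [1/2, 1/6, 1/3]
  C: [1/3, 1/4, 5/12]
P^2 =
  A: [77/144, 13/48, 7/36]
  B: [35/72, 5/18, 17/72]
  C: [11/24, 37/144, 41/144]

(P^2)[B -> B] = 5/18

Answer: 5/18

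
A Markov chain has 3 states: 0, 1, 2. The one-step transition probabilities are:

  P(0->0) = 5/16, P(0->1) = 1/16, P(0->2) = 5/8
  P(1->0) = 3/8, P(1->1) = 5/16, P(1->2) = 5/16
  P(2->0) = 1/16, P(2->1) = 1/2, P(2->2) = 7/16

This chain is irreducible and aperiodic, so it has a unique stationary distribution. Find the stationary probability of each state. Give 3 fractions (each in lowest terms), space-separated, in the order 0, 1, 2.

Answer: 59/263 89/263 115/263

Derivation:
The stationary distribution satisfies pi = pi * P, i.e.:
  pi_0 = 5/16*pi_0 + 3/8*pi_1 + 1/16*pi_2
  pi_1 = 1/16*pi_0 + 5/16*pi_1 + 1/2*pi_2
  pi_2 = 5/8*pi_0 + 5/16*pi_1 + 7/16*pi_2
with normalization: pi_0 + pi_1 + pi_2 = 1.

Using the first 2 balance equations plus normalization, the linear system A*pi = b is:
  [-11/16, 3/8, 1/16] . pi = 0
  [1/16, -11/16, 1/2] . pi = 0
  [1, 1, 1] . pi = 1

Solving yields:
  pi_0 = 59/263
  pi_1 = 89/263
  pi_2 = 115/263

Verification (pi * P):
  59/263*5/16 + 89/263*3/8 + 115/263*1/16 = 59/263 = pi_0  (ok)
  59/263*1/16 + 89/263*5/16 + 115/263*1/2 = 89/263 = pi_1  (ok)
  59/263*5/8 + 89/263*5/16 + 115/263*7/16 = 115/263 = pi_2  (ok)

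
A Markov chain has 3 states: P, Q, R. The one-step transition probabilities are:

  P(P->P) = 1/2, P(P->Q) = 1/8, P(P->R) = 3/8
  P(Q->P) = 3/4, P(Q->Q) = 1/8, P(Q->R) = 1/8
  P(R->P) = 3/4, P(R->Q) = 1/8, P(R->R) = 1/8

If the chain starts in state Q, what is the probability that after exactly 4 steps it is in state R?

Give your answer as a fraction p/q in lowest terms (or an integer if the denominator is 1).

Computing P^4 by repeated multiplication:
P^1 =
  P: [1/2, 1/8, 3/8]
  Q: [3/4, 1/8, 1/8]
  R: [3/4, 1/8, 1/8]
P^2 =
  P: [5/8, 1/8, 1/4]
  Q: [9/16, 1/8, 5/16]
  R: [9/16, 1/8, 5/16]
P^3 =
  P: [19/32, 1/8, 9/32]
  Q: [39/64, 1/8, 17/64]
  R: [39/64, 1/8, 17/64]
P^4 =
  P: [77/128, 1/8, 35/128]
  Q: [153/256, 1/8, 71/256]
  R: [153/256, 1/8, 71/256]

(P^4)[Q -> R] = 71/256

Answer: 71/256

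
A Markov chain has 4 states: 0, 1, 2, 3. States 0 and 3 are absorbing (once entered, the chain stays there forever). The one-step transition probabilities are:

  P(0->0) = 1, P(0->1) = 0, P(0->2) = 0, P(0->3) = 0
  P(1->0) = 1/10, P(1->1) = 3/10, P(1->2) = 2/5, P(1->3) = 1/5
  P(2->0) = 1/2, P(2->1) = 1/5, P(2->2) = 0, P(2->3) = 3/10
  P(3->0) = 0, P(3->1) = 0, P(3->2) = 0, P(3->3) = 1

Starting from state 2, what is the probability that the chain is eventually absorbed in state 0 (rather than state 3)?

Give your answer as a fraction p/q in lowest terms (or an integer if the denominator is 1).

Let a_i = P(absorbed in 0 | start in state i).
Boundary conditions: a_0 = 1, a_3 = 0.
For each transient state i, a_i = sum_j P(i->j) * a_j:
  a_1 = 1/10*a_0 + 3/10*a_1 + 2/5*a_2 + 1/5*a_3
  a_2 = 1/2*a_0 + 1/5*a_1 + 0*a_2 + 3/10*a_3

Substituting a_0 = 1 and a_3 = 0, rearrange to (I - Q) a = r where r[i] = P(i -> 0):
  [7/10, -2/5] . (a_1, a_2) = 1/10
  [-1/5, 1] . (a_1, a_2) = 1/2

Solving yields:
  a_1 = 15/31
  a_2 = 37/62

Starting state is 2, so the absorption probability is a_2 = 37/62.

Answer: 37/62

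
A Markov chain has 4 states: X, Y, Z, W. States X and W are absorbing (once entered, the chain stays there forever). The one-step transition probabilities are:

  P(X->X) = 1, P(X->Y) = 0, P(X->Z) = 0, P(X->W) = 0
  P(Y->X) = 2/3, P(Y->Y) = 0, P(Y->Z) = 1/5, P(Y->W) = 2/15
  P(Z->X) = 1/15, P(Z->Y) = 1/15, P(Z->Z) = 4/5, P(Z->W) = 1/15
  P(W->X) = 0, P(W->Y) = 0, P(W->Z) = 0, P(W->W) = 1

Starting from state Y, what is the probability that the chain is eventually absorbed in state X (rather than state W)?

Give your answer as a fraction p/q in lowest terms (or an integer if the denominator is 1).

Let a_i = P(absorbed in X | start in state i).
Boundary conditions: a_X = 1, a_W = 0.
For each transient state i, a_i = sum_j P(i->j) * a_j:
  a_Y = 2/3*a_X + 0*a_Y + 1/5*a_Z + 2/15*a_W
  a_Z = 1/15*a_X + 1/15*a_Y + 4/5*a_Z + 1/15*a_W

Substituting a_X = 1 and a_W = 0, rearrange to (I - Q) a = r where r[i] = P(i -> X):
  [1, -1/5] . (a_Y, a_Z) = 2/3
  [-1/15, 1/5] . (a_Y, a_Z) = 1/15

Solving yields:
  a_Y = 11/14
  a_Z = 25/42

Starting state is Y, so the absorption probability is a_Y = 11/14.

Answer: 11/14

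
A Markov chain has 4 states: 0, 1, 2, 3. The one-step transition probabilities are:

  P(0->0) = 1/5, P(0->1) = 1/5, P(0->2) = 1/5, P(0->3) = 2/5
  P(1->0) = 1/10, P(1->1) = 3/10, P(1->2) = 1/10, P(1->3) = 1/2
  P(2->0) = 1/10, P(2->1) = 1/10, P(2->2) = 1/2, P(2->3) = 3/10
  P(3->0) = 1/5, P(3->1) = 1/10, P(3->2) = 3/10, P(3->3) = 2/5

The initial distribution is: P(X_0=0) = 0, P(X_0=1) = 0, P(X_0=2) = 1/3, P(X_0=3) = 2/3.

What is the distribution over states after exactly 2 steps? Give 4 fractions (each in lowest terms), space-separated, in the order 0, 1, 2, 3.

Answer: 23/150 41/300 101/300 28/75

Derivation:
Propagating the distribution step by step (d_{t+1} = d_t * P):
d_0 = (0=0, 1=0, 2=1/3, 3=2/3)
  d_1[0] = 0*1/5 + 0*1/10 + 1/3*1/10 + 2/3*1/5 = 1/6
  d_1[1] = 0*1/5 + 0*3/10 + 1/3*1/10 + 2/3*1/10 = 1/10
  d_1[2] = 0*1/5 + 0*1/10 + 1/3*1/2 + 2/3*3/10 = 11/30
  d_1[3] = 0*2/5 + 0*1/2 + 1/3*3/10 + 2/3*2/5 = 11/30
d_1 = (0=1/6, 1=1/10, 2=11/30, 3=11/30)
  d_2[0] = 1/6*1/5 + 1/10*1/10 + 11/30*1/10 + 11/30*1/5 = 23/150
  d_2[1] = 1/6*1/5 + 1/10*3/10 + 11/30*1/10 + 11/30*1/10 = 41/300
  d_2[2] = 1/6*1/5 + 1/10*1/10 + 11/30*1/2 + 11/30*3/10 = 101/300
  d_2[3] = 1/6*2/5 + 1/10*1/2 + 11/30*3/10 + 11/30*2/5 = 28/75
d_2 = (0=23/150, 1=41/300, 2=101/300, 3=28/75)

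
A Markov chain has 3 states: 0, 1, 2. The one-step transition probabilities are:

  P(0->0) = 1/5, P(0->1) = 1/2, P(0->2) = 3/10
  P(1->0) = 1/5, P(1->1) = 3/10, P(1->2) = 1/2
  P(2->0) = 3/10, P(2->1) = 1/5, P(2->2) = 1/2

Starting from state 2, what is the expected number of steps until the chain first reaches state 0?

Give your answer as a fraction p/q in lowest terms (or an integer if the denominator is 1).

Answer: 18/5

Derivation:
Let h_i = expected steps to first reach 0 from state i.
Boundary: h_0 = 0.
First-step equations for the other states:
  h_1 = 1 + 1/5*h_0 + 3/10*h_1 + 1/2*h_2
  h_2 = 1 + 3/10*h_0 + 1/5*h_1 + 1/2*h_2

Substituting h_0 = 0 and rearranging gives the linear system (I - Q) h = 1:
  [7/10, -1/2] . (h_1, h_2) = 1
  [-1/5, 1/2] . (h_1, h_2) = 1

Solving yields:
  h_1 = 4
  h_2 = 18/5

Starting state is 2, so the expected hitting time is h_2 = 18/5.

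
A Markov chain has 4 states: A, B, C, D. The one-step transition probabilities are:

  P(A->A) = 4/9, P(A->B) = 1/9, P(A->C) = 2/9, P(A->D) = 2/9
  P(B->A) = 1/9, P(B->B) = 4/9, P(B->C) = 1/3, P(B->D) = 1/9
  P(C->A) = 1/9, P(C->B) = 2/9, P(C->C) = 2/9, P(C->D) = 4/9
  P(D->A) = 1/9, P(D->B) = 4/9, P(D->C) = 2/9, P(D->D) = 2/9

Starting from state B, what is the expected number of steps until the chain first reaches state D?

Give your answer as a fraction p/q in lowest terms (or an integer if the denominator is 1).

Let h_i = expected steps to first reach D from state i.
Boundary: h_D = 0.
First-step equations for the other states:
  h_A = 1 + 4/9*h_A + 1/9*h_B + 2/9*h_C + 2/9*h_D
  h_B = 1 + 1/9*h_A + 4/9*h_B + 1/3*h_C + 1/9*h_D
  h_C = 1 + 1/9*h_A + 2/9*h_B + 2/9*h_C + 4/9*h_D

Substituting h_D = 0 and rearranging gives the linear system (I - Q) h = 1:
  [5/9, -1/9, -2/9] . (h_A, h_B, h_C) = 1
  [-1/9, 5/9, -1/3] . (h_A, h_B, h_C) = 1
  [-1/9, -2/9, 7/9] . (h_A, h_B, h_C) = 1

Solving yields:
  h_A = 477/121
  h_B = 540/121
  h_C = 378/121

Starting state is B, so the expected hitting time is h_B = 540/121.

Answer: 540/121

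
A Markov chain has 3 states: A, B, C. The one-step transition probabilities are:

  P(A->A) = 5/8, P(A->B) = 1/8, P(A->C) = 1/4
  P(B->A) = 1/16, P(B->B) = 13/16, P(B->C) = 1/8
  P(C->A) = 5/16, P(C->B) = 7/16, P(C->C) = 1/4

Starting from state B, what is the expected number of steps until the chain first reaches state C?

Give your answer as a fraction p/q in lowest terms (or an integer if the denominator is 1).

Answer: 7

Derivation:
Let h_i = expected steps to first reach C from state i.
Boundary: h_C = 0.
First-step equations for the other states:
  h_A = 1 + 5/8*h_A + 1/8*h_B + 1/4*h_C
  h_B = 1 + 1/16*h_A + 13/16*h_B + 1/8*h_C

Substituting h_C = 0 and rearranging gives the linear system (I - Q) h = 1:
  [3/8, -1/8] . (h_A, h_B) = 1
  [-1/16, 3/16] . (h_A, h_B) = 1

Solving yields:
  h_A = 5
  h_B = 7

Starting state is B, so the expected hitting time is h_B = 7.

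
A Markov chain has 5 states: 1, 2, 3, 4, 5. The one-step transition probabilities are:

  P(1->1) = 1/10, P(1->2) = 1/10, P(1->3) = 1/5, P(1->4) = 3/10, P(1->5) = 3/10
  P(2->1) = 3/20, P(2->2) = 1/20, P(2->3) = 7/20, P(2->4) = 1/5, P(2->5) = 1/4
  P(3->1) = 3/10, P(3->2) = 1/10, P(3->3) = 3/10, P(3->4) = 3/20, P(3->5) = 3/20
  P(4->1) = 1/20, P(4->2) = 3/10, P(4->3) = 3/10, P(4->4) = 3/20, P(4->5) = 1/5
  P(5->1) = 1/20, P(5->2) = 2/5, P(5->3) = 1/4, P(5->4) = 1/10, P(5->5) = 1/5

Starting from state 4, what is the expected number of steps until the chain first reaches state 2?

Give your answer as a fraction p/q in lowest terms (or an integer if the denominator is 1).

Answer: 25970/6213

Derivation:
Let h_i = expected steps to first reach 2 from state i.
Boundary: h_2 = 0.
First-step equations for the other states:
  h_1 = 1 + 1/10*h_1 + 1/10*h_2 + 1/5*h_3 + 3/10*h_4 + 3/10*h_5
  h_3 = 1 + 3/10*h_1 + 1/10*h_2 + 3/10*h_3 + 3/20*h_4 + 3/20*h_5
  h_4 = 1 + 1/20*h_1 + 3/10*h_2 + 3/10*h_3 + 3/20*h_4 + 1/5*h_5
  h_5 = 1 + 1/20*h_1 + 2/5*h_2 + 1/4*h_3 + 1/10*h_4 + 1/5*h_5

Substituting h_2 = 0 and rearranging gives the linear system (I - Q) h = 1:
  [9/10, -1/5, -3/10, -3/10] . (h_1, h_3, h_4, h_5) = 1
  [-3/10, 7/10, -3/20, -3/20] . (h_1, h_3, h_4, h_5) = 1
  [-1/20, -3/10, 17/20, -1/5] . (h_1, h_3, h_4, h_5) = 1
  [-1/20, -1/4, -1/10, 4/5] . (h_1, h_3, h_4, h_5) = 1

Solving yields:
  h_1 = 10150/2071
  h_3 = 10810/2071
  h_4 = 25970/6213
  h_5 = 23050/6213

Starting state is 4, so the expected hitting time is h_4 = 25970/6213.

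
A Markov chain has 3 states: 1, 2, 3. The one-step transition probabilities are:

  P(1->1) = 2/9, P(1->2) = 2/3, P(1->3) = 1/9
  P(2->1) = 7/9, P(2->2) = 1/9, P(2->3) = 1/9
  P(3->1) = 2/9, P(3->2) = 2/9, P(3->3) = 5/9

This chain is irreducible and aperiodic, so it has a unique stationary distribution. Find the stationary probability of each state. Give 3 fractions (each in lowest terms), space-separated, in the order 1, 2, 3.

Answer: 3/7 13/35 1/5

Derivation:
The stationary distribution satisfies pi = pi * P, i.e.:
  pi_1 = 2/9*pi_1 + 7/9*pi_2 + 2/9*pi_3
  pi_2 = 2/3*pi_1 + 1/9*pi_2 + 2/9*pi_3
  pi_3 = 1/9*pi_1 + 1/9*pi_2 + 5/9*pi_3
with normalization: pi_1 + pi_2 + pi_3 = 1.

Using the first 2 balance equations plus normalization, the linear system A*pi = b is:
  [-7/9, 7/9, 2/9] . pi = 0
  [2/3, -8/9, 2/9] . pi = 0
  [1, 1, 1] . pi = 1

Solving yields:
  pi_1 = 3/7
  pi_2 = 13/35
  pi_3 = 1/5

Verification (pi * P):
  3/7*2/9 + 13/35*7/9 + 1/5*2/9 = 3/7 = pi_1  (ok)
  3/7*2/3 + 13/35*1/9 + 1/5*2/9 = 13/35 = pi_2  (ok)
  3/7*1/9 + 13/35*1/9 + 1/5*5/9 = 1/5 = pi_3  (ok)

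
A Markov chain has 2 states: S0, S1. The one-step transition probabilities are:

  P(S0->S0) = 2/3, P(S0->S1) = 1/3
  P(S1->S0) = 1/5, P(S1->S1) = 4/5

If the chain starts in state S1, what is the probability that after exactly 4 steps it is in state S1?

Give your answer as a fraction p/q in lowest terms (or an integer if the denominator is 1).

Computing P^4 by repeated multiplication:
P^1 =
  S0: [2/3, 1/3]
  S1: [1/5, 4/5]
P^2 =
  S0: [23/45, 22/45]
  S1: [22/75, 53/75]
P^3 =
  S0: [296/675, 379/675]
  S1: [379/1125, 746/1125]
P^4 =
  S0: [4097/10125, 6028/10125]
  S1: [6028/16875, 10847/16875]

(P^4)[S1 -> S1] = 10847/16875

Answer: 10847/16875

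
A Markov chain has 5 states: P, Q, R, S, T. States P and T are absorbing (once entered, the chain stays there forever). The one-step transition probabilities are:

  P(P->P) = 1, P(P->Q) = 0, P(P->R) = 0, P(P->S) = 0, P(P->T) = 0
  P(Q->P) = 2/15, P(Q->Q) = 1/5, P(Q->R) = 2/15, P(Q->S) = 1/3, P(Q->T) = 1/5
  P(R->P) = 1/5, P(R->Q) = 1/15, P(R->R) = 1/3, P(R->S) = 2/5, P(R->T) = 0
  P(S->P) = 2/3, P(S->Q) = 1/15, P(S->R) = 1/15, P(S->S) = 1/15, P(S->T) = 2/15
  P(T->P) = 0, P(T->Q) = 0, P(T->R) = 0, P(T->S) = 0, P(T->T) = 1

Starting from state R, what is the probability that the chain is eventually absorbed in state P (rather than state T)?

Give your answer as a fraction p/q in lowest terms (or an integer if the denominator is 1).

Answer: 1299/1513

Derivation:
Let a_i = P(absorbed in P | start in state i).
Boundary conditions: a_P = 1, a_T = 0.
For each transient state i, a_i = sum_j P(i->j) * a_j:
  a_Q = 2/15*a_P + 1/5*a_Q + 2/15*a_R + 1/3*a_S + 1/5*a_T
  a_R = 1/5*a_P + 1/15*a_Q + 1/3*a_R + 2/5*a_S + 0*a_T
  a_S = 2/3*a_P + 1/15*a_Q + 1/15*a_R + 1/15*a_S + 2/15*a_T

Substituting a_P = 1 and a_T = 0, rearrange to (I - Q) a = r where r[i] = P(i -> P):
  [4/5, -2/15, -1/3] . (a_Q, a_R, a_S) = 2/15
  [-1/15, 2/3, -2/5] . (a_Q, a_R, a_S) = 1/5
  [-1/15, -1/15, 14/15] . (a_Q, a_R, a_S) = 2/3

Solving yields:
  a_Q = 987/1513
  a_R = 1299/1513
  a_S = 1244/1513

Starting state is R, so the absorption probability is a_R = 1299/1513.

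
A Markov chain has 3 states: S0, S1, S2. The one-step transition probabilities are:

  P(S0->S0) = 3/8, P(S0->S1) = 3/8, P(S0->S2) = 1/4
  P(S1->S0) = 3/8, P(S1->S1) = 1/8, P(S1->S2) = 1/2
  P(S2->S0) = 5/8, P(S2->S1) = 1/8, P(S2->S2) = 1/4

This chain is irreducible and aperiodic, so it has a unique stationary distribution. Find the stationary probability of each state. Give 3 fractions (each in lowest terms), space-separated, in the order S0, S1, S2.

Answer: 19/42 5/21 13/42

Derivation:
The stationary distribution satisfies pi = pi * P, i.e.:
  pi_S0 = 3/8*pi_S0 + 3/8*pi_S1 + 5/8*pi_S2
  pi_S1 = 3/8*pi_S0 + 1/8*pi_S1 + 1/8*pi_S2
  pi_S2 = 1/4*pi_S0 + 1/2*pi_S1 + 1/4*pi_S2
with normalization: pi_S0 + pi_S1 + pi_S2 = 1.

Using the first 2 balance equations plus normalization, the linear system A*pi = b is:
  [-5/8, 3/8, 5/8] . pi = 0
  [3/8, -7/8, 1/8] . pi = 0
  [1, 1, 1] . pi = 1

Solving yields:
  pi_S0 = 19/42
  pi_S1 = 5/21
  pi_S2 = 13/42

Verification (pi * P):
  19/42*3/8 + 5/21*3/8 + 13/42*5/8 = 19/42 = pi_S0  (ok)
  19/42*3/8 + 5/21*1/8 + 13/42*1/8 = 5/21 = pi_S1  (ok)
  19/42*1/4 + 5/21*1/2 + 13/42*1/4 = 13/42 = pi_S2  (ok)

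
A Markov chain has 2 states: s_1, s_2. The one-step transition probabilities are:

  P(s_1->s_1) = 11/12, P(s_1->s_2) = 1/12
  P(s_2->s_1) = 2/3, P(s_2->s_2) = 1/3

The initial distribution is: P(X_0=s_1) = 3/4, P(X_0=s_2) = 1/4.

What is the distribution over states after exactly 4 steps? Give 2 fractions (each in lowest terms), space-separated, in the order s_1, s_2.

Propagating the distribution step by step (d_{t+1} = d_t * P):
d_0 = (s_1=3/4, s_2=1/4)
  d_1[s_1] = 3/4*11/12 + 1/4*2/3 = 41/48
  d_1[s_2] = 3/4*1/12 + 1/4*1/3 = 7/48
d_1 = (s_1=41/48, s_2=7/48)
  d_2[s_1] = 41/48*11/12 + 7/48*2/3 = 169/192
  d_2[s_2] = 41/48*1/12 + 7/48*1/3 = 23/192
d_2 = (s_1=169/192, s_2=23/192)
  d_3[s_1] = 169/192*11/12 + 23/192*2/3 = 227/256
  d_3[s_2] = 169/192*1/12 + 23/192*1/3 = 29/256
d_3 = (s_1=227/256, s_2=29/256)
  d_4[s_1] = 227/256*11/12 + 29/256*2/3 = 2729/3072
  d_4[s_2] = 227/256*1/12 + 29/256*1/3 = 343/3072
d_4 = (s_1=2729/3072, s_2=343/3072)

Answer: 2729/3072 343/3072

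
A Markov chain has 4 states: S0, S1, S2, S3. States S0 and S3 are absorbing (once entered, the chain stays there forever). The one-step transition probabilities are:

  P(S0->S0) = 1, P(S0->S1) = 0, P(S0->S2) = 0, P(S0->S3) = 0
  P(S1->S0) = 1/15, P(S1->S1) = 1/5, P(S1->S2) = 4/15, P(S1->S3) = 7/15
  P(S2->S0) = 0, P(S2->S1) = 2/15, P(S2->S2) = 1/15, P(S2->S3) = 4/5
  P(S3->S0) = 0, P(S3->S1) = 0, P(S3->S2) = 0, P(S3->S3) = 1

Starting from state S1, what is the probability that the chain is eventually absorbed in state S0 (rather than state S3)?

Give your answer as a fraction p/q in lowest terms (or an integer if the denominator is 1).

Let a_i = P(absorbed in S0 | start in state i).
Boundary conditions: a_S0 = 1, a_S3 = 0.
For each transient state i, a_i = sum_j P(i->j) * a_j:
  a_S1 = 1/15*a_S0 + 1/5*a_S1 + 4/15*a_S2 + 7/15*a_S3
  a_S2 = 0*a_S0 + 2/15*a_S1 + 1/15*a_S2 + 4/5*a_S3

Substituting a_S0 = 1 and a_S3 = 0, rearrange to (I - Q) a = r where r[i] = P(i -> S0):
  [4/5, -4/15] . (a_S1, a_S2) = 1/15
  [-2/15, 14/15] . (a_S1, a_S2) = 0

Solving yields:
  a_S1 = 7/80
  a_S2 = 1/80

Starting state is S1, so the absorption probability is a_S1 = 7/80.

Answer: 7/80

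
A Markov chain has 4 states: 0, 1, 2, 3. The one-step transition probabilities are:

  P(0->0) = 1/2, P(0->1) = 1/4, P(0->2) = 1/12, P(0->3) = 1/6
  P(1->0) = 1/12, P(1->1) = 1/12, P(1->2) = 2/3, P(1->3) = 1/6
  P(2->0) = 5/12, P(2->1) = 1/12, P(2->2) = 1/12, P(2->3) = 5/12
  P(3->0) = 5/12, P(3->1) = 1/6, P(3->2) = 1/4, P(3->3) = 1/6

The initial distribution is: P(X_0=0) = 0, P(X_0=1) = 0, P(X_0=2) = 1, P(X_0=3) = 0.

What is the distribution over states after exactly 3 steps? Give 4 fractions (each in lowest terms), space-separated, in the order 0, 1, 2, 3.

Answer: 673/1728 293/1728 43/192 125/576

Derivation:
Propagating the distribution step by step (d_{t+1} = d_t * P):
d_0 = (0=0, 1=0, 2=1, 3=0)
  d_1[0] = 0*1/2 + 0*1/12 + 1*5/12 + 0*5/12 = 5/12
  d_1[1] = 0*1/4 + 0*1/12 + 1*1/12 + 0*1/6 = 1/12
  d_1[2] = 0*1/12 + 0*2/3 + 1*1/12 + 0*1/4 = 1/12
  d_1[3] = 0*1/6 + 0*1/6 + 1*5/12 + 0*1/6 = 5/12
d_1 = (0=5/12, 1=1/12, 2=1/12, 3=5/12)
  d_2[0] = 5/12*1/2 + 1/12*1/12 + 1/12*5/12 + 5/12*5/12 = 61/144
  d_2[1] = 5/12*1/4 + 1/12*1/12 + 1/12*1/12 + 5/12*1/6 = 3/16
  d_2[2] = 5/12*1/12 + 1/12*2/3 + 1/12*1/12 + 5/12*1/4 = 29/144
  d_2[3] = 5/12*1/6 + 1/12*1/6 + 1/12*5/12 + 5/12*1/6 = 3/16
d_2 = (0=61/144, 1=3/16, 2=29/144, 3=3/16)
  d_3[0] = 61/144*1/2 + 3/16*1/12 + 29/144*5/12 + 3/16*5/12 = 673/1728
  d_3[1] = 61/144*1/4 + 3/16*1/12 + 29/144*1/12 + 3/16*1/6 = 293/1728
  d_3[2] = 61/144*1/12 + 3/16*2/3 + 29/144*1/12 + 3/16*1/4 = 43/192
  d_3[3] = 61/144*1/6 + 3/16*1/6 + 29/144*5/12 + 3/16*1/6 = 125/576
d_3 = (0=673/1728, 1=293/1728, 2=43/192, 3=125/576)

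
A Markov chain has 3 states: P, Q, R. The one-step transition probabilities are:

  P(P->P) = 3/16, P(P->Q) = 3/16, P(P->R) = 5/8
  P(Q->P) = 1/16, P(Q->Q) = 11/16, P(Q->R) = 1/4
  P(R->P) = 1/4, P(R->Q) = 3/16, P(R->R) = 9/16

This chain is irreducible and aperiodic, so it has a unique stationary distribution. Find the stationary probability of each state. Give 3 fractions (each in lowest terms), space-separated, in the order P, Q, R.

Answer: 23/136 3/8 31/68

Derivation:
The stationary distribution satisfies pi = pi * P, i.e.:
  pi_P = 3/16*pi_P + 1/16*pi_Q + 1/4*pi_R
  pi_Q = 3/16*pi_P + 11/16*pi_Q + 3/16*pi_R
  pi_R = 5/8*pi_P + 1/4*pi_Q + 9/16*pi_R
with normalization: pi_P + pi_Q + pi_R = 1.

Using the first 2 balance equations plus normalization, the linear system A*pi = b is:
  [-13/16, 1/16, 1/4] . pi = 0
  [3/16, -5/16, 3/16] . pi = 0
  [1, 1, 1] . pi = 1

Solving yields:
  pi_P = 23/136
  pi_Q = 3/8
  pi_R = 31/68

Verification (pi * P):
  23/136*3/16 + 3/8*1/16 + 31/68*1/4 = 23/136 = pi_P  (ok)
  23/136*3/16 + 3/8*11/16 + 31/68*3/16 = 3/8 = pi_Q  (ok)
  23/136*5/8 + 3/8*1/4 + 31/68*9/16 = 31/68 = pi_R  (ok)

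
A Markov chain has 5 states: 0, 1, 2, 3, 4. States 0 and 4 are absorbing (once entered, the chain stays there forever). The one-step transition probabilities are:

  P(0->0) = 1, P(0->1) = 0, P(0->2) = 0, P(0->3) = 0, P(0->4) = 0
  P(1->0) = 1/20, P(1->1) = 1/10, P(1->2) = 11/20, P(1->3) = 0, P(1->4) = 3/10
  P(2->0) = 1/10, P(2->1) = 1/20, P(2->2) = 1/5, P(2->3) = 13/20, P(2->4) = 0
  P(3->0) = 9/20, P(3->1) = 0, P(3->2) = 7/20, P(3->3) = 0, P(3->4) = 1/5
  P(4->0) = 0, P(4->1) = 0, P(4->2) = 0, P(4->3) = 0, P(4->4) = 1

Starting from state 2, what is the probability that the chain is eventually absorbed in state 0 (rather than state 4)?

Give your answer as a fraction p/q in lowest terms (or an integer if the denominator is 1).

Answer: 1423/1951

Derivation:
Let a_i = P(absorbed in 0 | start in state i).
Boundary conditions: a_0 = 1, a_4 = 0.
For each transient state i, a_i = sum_j P(i->j) * a_j:
  a_1 = 1/20*a_0 + 1/10*a_1 + 11/20*a_2 + 0*a_3 + 3/10*a_4
  a_2 = 1/10*a_0 + 1/20*a_1 + 1/5*a_2 + 13/20*a_3 + 0*a_4
  a_3 = 9/20*a_0 + 0*a_1 + 7/20*a_2 + 0*a_3 + 1/5*a_4

Substituting a_0 = 1 and a_4 = 0, rearrange to (I - Q) a = r where r[i] = P(i -> 0):
  [9/10, -11/20, 0] . (a_1, a_2, a_3) = 1/20
  [-1/20, 4/5, -13/20] . (a_1, a_2, a_3) = 1/10
  [0, -7/20, 1] . (a_1, a_2, a_3) = 9/20

Solving yields:
  a_1 = 978/1951
  a_2 = 1423/1951
  a_3 = 1376/1951

Starting state is 2, so the absorption probability is a_2 = 1423/1951.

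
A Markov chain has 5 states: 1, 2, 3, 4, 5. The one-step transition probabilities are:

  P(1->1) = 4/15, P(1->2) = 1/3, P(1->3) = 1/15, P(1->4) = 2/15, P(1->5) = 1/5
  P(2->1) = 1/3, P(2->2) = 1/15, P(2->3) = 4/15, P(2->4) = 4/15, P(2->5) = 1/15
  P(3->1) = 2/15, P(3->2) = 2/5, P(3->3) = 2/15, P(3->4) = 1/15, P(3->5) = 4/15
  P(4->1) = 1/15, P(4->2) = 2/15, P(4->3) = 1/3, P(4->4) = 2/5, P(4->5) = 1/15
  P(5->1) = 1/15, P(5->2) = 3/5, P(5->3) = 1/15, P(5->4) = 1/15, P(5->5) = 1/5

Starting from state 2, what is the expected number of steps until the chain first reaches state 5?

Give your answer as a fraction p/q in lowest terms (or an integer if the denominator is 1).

Answer: 50415/6938

Derivation:
Let h_i = expected steps to first reach 5 from state i.
Boundary: h_5 = 0.
First-step equations for the other states:
  h_1 = 1 + 4/15*h_1 + 1/3*h_2 + 1/15*h_3 + 2/15*h_4 + 1/5*h_5
  h_2 = 1 + 1/3*h_1 + 1/15*h_2 + 4/15*h_3 + 4/15*h_4 + 1/15*h_5
  h_3 = 1 + 2/15*h_1 + 2/5*h_2 + 2/15*h_3 + 1/15*h_4 + 4/15*h_5
  h_4 = 1 + 1/15*h_1 + 2/15*h_2 + 1/3*h_3 + 2/5*h_4 + 1/15*h_5

Substituting h_5 = 0 and rearranging gives the linear system (I - Q) h = 1:
  [11/15, -1/3, -1/15, -2/15] . (h_1, h_2, h_3, h_4) = 1
  [-1/3, 14/15, -4/15, -4/15] . (h_1, h_2, h_3, h_4) = 1
  [-2/15, -2/5, 13/15, -1/15] . (h_1, h_2, h_3, h_4) = 1
  [-1/15, -2/15, -1/3, 3/5] . (h_1, h_2, h_3, h_4) = 1

Solving yields:
  h_1 = 22770/3469
  h_2 = 50415/6938
  h_3 = 42225/6938
  h_4 = 51285/6938

Starting state is 2, so the expected hitting time is h_2 = 50415/6938.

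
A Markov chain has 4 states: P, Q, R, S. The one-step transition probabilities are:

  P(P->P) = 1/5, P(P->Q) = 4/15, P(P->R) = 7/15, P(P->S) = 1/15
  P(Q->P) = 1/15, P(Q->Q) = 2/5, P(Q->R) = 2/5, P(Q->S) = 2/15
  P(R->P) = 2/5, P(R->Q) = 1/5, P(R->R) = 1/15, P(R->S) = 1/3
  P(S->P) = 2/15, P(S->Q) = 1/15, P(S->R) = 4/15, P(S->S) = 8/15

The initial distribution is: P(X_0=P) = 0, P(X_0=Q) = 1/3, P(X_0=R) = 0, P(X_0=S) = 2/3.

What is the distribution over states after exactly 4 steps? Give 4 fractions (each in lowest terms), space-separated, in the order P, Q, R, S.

Propagating the distribution step by step (d_{t+1} = d_t * P):
d_0 = (P=0, Q=1/3, R=0, S=2/3)
  d_1[P] = 0*1/5 + 1/3*1/15 + 0*2/5 + 2/3*2/15 = 1/9
  d_1[Q] = 0*4/15 + 1/3*2/5 + 0*1/5 + 2/3*1/15 = 8/45
  d_1[R] = 0*7/15 + 1/3*2/5 + 0*1/15 + 2/3*4/15 = 14/45
  d_1[S] = 0*1/15 + 1/3*2/15 + 0*1/3 + 2/3*8/15 = 2/5
d_1 = (P=1/9, Q=8/45, R=14/45, S=2/5)
  d_2[P] = 1/9*1/5 + 8/45*1/15 + 14/45*2/5 + 2/5*2/15 = 143/675
  d_2[Q] = 1/9*4/15 + 8/45*2/5 + 14/45*1/5 + 2/5*1/15 = 128/675
  d_2[R] = 1/9*7/15 + 8/45*2/5 + 14/45*1/15 + 2/5*4/15 = 169/675
  d_2[S] = 1/9*1/15 + 8/45*2/15 + 14/45*1/3 + 2/5*8/15 = 47/135
d_2 = (P=143/675, Q=128/675, R=169/675, S=47/135)
  d_3[P] = 143/675*1/5 + 128/675*1/15 + 169/675*2/5 + 47/135*2/15 = 2041/10125
  d_3[Q] = 143/675*4/15 + 128/675*2/5 + 169/675*1/5 + 47/135*1/15 = 694/3375
  d_3[R] = 143/675*7/15 + 128/675*2/5 + 169/675*1/15 + 47/135*4/15 = 2878/10125
  d_3[S] = 143/675*1/15 + 128/675*2/15 + 169/675*1/3 + 47/135*8/15 = 3124/10125
d_3 = (P=2041/10125, Q=694/3375, R=2878/10125, S=3124/10125)
  d_4[P] = 2041/10125*1/5 + 694/3375*1/15 + 2878/10125*2/5 + 3124/10125*2/15 = 31721/151875
  d_4[Q] = 2041/10125*4/15 + 694/3375*2/5 + 2878/10125*1/5 + 3124/10125*1/15 = 32414/151875
  d_4[R] = 2041/10125*7/15 + 694/3375*2/5 + 2878/10125*1/15 + 3124/10125*4/15 = 14051/50625
  d_4[S] = 2041/10125*1/15 + 694/3375*2/15 + 2878/10125*1/3 + 3124/10125*8/15 = 45587/151875
d_4 = (P=31721/151875, Q=32414/151875, R=14051/50625, S=45587/151875)

Answer: 31721/151875 32414/151875 14051/50625 45587/151875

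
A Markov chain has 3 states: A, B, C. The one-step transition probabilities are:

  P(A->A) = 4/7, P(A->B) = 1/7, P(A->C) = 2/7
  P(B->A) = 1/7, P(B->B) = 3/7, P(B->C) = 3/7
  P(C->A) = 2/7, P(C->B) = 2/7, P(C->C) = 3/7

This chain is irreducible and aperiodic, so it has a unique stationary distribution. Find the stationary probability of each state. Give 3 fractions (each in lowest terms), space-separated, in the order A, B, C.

Answer: 10/29 8/29 11/29

Derivation:
The stationary distribution satisfies pi = pi * P, i.e.:
  pi_A = 4/7*pi_A + 1/7*pi_B + 2/7*pi_C
  pi_B = 1/7*pi_A + 3/7*pi_B + 2/7*pi_C
  pi_C = 2/7*pi_A + 3/7*pi_B + 3/7*pi_C
with normalization: pi_A + pi_B + pi_C = 1.

Using the first 2 balance equations plus normalization, the linear system A*pi = b is:
  [-3/7, 1/7, 2/7] . pi = 0
  [1/7, -4/7, 2/7] . pi = 0
  [1, 1, 1] . pi = 1

Solving yields:
  pi_A = 10/29
  pi_B = 8/29
  pi_C = 11/29

Verification (pi * P):
  10/29*4/7 + 8/29*1/7 + 11/29*2/7 = 10/29 = pi_A  (ok)
  10/29*1/7 + 8/29*3/7 + 11/29*2/7 = 8/29 = pi_B  (ok)
  10/29*2/7 + 8/29*3/7 + 11/29*3/7 = 11/29 = pi_C  (ok)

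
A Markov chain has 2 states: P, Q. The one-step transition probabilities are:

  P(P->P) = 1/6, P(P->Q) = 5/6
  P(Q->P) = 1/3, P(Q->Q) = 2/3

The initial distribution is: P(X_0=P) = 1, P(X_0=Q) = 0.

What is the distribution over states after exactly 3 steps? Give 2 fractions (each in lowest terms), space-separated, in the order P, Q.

Propagating the distribution step by step (d_{t+1} = d_t * P):
d_0 = (P=1, Q=0)
  d_1[P] = 1*1/6 + 0*1/3 = 1/6
  d_1[Q] = 1*5/6 + 0*2/3 = 5/6
d_1 = (P=1/6, Q=5/6)
  d_2[P] = 1/6*1/6 + 5/6*1/3 = 11/36
  d_2[Q] = 1/6*5/6 + 5/6*2/3 = 25/36
d_2 = (P=11/36, Q=25/36)
  d_3[P] = 11/36*1/6 + 25/36*1/3 = 61/216
  d_3[Q] = 11/36*5/6 + 25/36*2/3 = 155/216
d_3 = (P=61/216, Q=155/216)

Answer: 61/216 155/216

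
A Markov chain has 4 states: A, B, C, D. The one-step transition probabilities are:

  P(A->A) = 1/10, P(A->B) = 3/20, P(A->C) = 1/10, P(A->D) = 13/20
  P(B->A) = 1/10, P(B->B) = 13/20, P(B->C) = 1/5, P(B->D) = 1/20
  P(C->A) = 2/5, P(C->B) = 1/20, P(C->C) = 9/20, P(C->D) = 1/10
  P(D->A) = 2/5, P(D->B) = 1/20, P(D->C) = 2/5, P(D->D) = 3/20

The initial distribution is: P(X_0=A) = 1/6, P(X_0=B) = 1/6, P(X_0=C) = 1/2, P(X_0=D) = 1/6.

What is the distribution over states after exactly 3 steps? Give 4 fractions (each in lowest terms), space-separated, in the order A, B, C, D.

Propagating the distribution step by step (d_{t+1} = d_t * P):
d_0 = (A=1/6, B=1/6, C=1/2, D=1/6)
  d_1[A] = 1/6*1/10 + 1/6*1/10 + 1/2*2/5 + 1/6*2/5 = 3/10
  d_1[B] = 1/6*3/20 + 1/6*13/20 + 1/2*1/20 + 1/6*1/20 = 1/6
  d_1[C] = 1/6*1/10 + 1/6*1/5 + 1/2*9/20 + 1/6*2/5 = 41/120
  d_1[D] = 1/6*13/20 + 1/6*1/20 + 1/2*1/10 + 1/6*3/20 = 23/120
d_1 = (A=3/10, B=1/6, C=41/120, D=23/120)
  d_2[A] = 3/10*1/10 + 1/6*1/10 + 41/120*2/5 + 23/120*2/5 = 13/50
  d_2[B] = 3/10*3/20 + 1/6*13/20 + 41/120*1/20 + 23/120*1/20 = 9/50
  d_2[C] = 3/10*1/10 + 1/6*1/5 + 41/120*9/20 + 23/120*2/5 = 47/160
  d_2[D] = 3/10*13/20 + 1/6*1/20 + 41/120*1/10 + 23/120*3/20 = 213/800
d_2 = (A=13/50, B=9/50, C=47/160, D=213/800)
  d_3[A] = 13/50*1/10 + 9/50*1/10 + 47/160*2/5 + 213/800*2/5 = 67/250
  d_3[B] = 13/50*3/20 + 9/50*13/20 + 47/160*1/20 + 213/800*1/20 = 23/125
  d_3[C] = 13/50*1/10 + 9/50*1/5 + 47/160*9/20 + 213/800*2/5 = 4811/16000
  d_3[D] = 13/50*13/20 + 9/50*1/20 + 47/160*1/10 + 213/800*3/20 = 3957/16000
d_3 = (A=67/250, B=23/125, C=4811/16000, D=3957/16000)

Answer: 67/250 23/125 4811/16000 3957/16000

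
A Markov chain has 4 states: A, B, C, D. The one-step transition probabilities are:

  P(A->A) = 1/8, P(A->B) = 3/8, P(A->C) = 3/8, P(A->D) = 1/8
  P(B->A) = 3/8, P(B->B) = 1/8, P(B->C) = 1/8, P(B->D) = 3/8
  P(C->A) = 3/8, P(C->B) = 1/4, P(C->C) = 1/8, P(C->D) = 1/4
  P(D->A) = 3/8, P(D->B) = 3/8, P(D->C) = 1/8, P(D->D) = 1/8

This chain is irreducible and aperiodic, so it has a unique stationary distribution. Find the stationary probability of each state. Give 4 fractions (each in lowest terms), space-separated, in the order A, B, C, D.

The stationary distribution satisfies pi = pi * P, i.e.:
  pi_A = 1/8*pi_A + 3/8*pi_B + 3/8*pi_C + 3/8*pi_D
  pi_B = 3/8*pi_A + 1/8*pi_B + 1/4*pi_C + 3/8*pi_D
  pi_C = 3/8*pi_A + 1/8*pi_B + 1/8*pi_C + 1/8*pi_D
  pi_D = 1/8*pi_A + 3/8*pi_B + 1/4*pi_C + 1/8*pi_D
with normalization: pi_A + pi_B + pi_C + pi_D = 1.

Using the first 3 balance equations plus normalization, the linear system A*pi = b is:
  [-7/8, 3/8, 3/8, 3/8] . pi = 0
  [3/8, -7/8, 1/4, 3/8] . pi = 0
  [3/8, 1/8, -7/8, 1/8] . pi = 0
  [1, 1, 1, 1] . pi = 1

Solving yields:
  pi_A = 3/10
  pi_B = 7/25
  pi_C = 1/5
  pi_D = 11/50

Verification (pi * P):
  3/10*1/8 + 7/25*3/8 + 1/5*3/8 + 11/50*3/8 = 3/10 = pi_A  (ok)
  3/10*3/8 + 7/25*1/8 + 1/5*1/4 + 11/50*3/8 = 7/25 = pi_B  (ok)
  3/10*3/8 + 7/25*1/8 + 1/5*1/8 + 11/50*1/8 = 1/5 = pi_C  (ok)
  3/10*1/8 + 7/25*3/8 + 1/5*1/4 + 11/50*1/8 = 11/50 = pi_D  (ok)

Answer: 3/10 7/25 1/5 11/50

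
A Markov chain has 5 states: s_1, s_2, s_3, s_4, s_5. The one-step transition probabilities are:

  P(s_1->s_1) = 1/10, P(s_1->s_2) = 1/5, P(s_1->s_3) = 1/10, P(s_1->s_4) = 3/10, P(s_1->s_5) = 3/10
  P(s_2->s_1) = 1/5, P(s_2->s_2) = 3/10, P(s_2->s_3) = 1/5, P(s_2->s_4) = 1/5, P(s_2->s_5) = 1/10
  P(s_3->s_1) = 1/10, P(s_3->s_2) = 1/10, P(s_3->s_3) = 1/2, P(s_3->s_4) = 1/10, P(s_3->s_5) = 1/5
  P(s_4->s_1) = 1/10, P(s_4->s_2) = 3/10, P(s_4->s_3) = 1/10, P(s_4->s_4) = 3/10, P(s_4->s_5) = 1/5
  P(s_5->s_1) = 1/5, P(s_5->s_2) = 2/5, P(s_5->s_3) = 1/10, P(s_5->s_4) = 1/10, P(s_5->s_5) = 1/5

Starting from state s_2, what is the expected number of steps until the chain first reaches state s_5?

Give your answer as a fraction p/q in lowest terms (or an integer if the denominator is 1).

Let h_i = expected steps to first reach s_5 from state i.
Boundary: h_s_5 = 0.
First-step equations for the other states:
  h_s_1 = 1 + 1/10*h_s_1 + 1/5*h_s_2 + 1/10*h_s_3 + 3/10*h_s_4 + 3/10*h_s_5
  h_s_2 = 1 + 1/5*h_s_1 + 3/10*h_s_2 + 1/5*h_s_3 + 1/5*h_s_4 + 1/10*h_s_5
  h_s_3 = 1 + 1/10*h_s_1 + 1/10*h_s_2 + 1/2*h_s_3 + 1/10*h_s_4 + 1/5*h_s_5
  h_s_4 = 1 + 1/10*h_s_1 + 3/10*h_s_2 + 1/10*h_s_3 + 3/10*h_s_4 + 1/5*h_s_5

Substituting h_s_5 = 0 and rearranging gives the linear system (I - Q) h = 1:
  [9/10, -1/5, -1/10, -3/10] . (h_s_1, h_s_2, h_s_3, h_s_4) = 1
  [-1/5, 7/10, -1/5, -1/5] . (h_s_1, h_s_2, h_s_3, h_s_4) = 1
  [-1/10, -1/10, 1/2, -1/10] . (h_s_1, h_s_2, h_s_3, h_s_4) = 1
  [-1/10, -3/10, -1/10, 7/10] . (h_s_1, h_s_2, h_s_3, h_s_4) = 1

Solving yields:
  h_s_1 = 465/98
  h_s_2 = 850/147
  h_s_3 = 760/147
  h_s_4 = 1565/294

Starting state is s_2, so the expected hitting time is h_s_2 = 850/147.

Answer: 850/147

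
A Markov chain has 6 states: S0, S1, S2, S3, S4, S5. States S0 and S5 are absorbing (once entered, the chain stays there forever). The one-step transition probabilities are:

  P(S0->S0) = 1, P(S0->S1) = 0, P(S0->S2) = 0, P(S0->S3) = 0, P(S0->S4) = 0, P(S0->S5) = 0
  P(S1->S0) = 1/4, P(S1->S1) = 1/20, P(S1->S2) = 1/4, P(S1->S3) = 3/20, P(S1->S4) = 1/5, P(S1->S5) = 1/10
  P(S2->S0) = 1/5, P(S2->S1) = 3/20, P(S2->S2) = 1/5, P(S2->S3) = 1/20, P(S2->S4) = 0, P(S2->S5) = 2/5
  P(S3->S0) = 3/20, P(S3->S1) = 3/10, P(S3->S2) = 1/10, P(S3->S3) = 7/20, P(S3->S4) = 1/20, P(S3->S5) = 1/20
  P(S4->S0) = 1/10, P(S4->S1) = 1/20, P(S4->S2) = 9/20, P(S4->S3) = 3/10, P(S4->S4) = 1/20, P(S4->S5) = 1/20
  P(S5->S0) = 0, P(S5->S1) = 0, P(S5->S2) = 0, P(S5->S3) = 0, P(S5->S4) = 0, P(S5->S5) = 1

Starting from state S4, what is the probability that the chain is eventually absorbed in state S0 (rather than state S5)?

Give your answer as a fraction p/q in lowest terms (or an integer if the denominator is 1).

Let a_i = P(absorbed in S0 | start in state i).
Boundary conditions: a_S0 = 1, a_S5 = 0.
For each transient state i, a_i = sum_j P(i->j) * a_j:
  a_S1 = 1/4*a_S0 + 1/20*a_S1 + 1/4*a_S2 + 3/20*a_S3 + 1/5*a_S4 + 1/10*a_S5
  a_S2 = 1/5*a_S0 + 3/20*a_S1 + 1/5*a_S2 + 1/20*a_S3 + 0*a_S4 + 2/5*a_S5
  a_S3 = 3/20*a_S0 + 3/10*a_S1 + 1/10*a_S2 + 7/20*a_S3 + 1/20*a_S4 + 1/20*a_S5
  a_S4 = 1/10*a_S0 + 1/20*a_S1 + 9/20*a_S2 + 3/10*a_S3 + 1/20*a_S4 + 1/20*a_S5

Substituting a_S0 = 1 and a_S5 = 0, rearrange to (I - Q) a = r where r[i] = P(i -> S0):
  [19/20, -1/4, -3/20, -1/5] . (a_S1, a_S2, a_S3, a_S4) = 1/4
  [-3/20, 4/5, -1/20, 0] . (a_S1, a_S2, a_S3, a_S4) = 1/5
  [-3/10, -1/10, 13/20, -1/20] . (a_S1, a_S2, a_S3, a_S4) = 3/20
  [-1/20, -9/20, -3/10, 19/20] . (a_S1, a_S2, a_S3, a_S4) = 1/10

Solving yields:
  a_S1 = 16264/28673
  a_S2 = 11279/28673
  a_S3 = 16980/28673
  a_S4 = 14579/28673

Starting state is S4, so the absorption probability is a_S4 = 14579/28673.

Answer: 14579/28673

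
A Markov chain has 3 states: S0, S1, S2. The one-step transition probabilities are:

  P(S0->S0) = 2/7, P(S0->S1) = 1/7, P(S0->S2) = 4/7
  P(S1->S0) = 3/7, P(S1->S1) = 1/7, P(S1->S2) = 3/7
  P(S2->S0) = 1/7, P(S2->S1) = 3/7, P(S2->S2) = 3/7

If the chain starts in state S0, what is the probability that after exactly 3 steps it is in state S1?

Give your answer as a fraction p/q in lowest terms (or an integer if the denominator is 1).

Computing P^3 by repeated multiplication:
P^1 =
  S0: [2/7, 1/7, 4/7]
  S1: [3/7, 1/7, 3/7]
  S2: [1/7, 3/7, 3/7]
P^2 =
  S0: [11/49, 15/49, 23/49]
  S1: [12/49, 13/49, 24/49]
  S2: [2/7, 13/49, 22/49]
P^3 =
  S0: [90/343, 95/343, 158/343]
  S1: [87/343, 97/343, 159/343]
  S2: [89/343, 93/343, 23/49]

(P^3)[S0 -> S1] = 95/343

Answer: 95/343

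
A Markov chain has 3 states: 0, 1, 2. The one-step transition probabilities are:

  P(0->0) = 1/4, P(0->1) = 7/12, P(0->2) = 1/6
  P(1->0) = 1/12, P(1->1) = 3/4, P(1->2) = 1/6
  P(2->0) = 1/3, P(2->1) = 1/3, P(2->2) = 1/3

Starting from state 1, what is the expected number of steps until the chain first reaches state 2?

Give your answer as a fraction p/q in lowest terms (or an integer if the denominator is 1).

Let h_i = expected steps to first reach 2 from state i.
Boundary: h_2 = 0.
First-step equations for the other states:
  h_0 = 1 + 1/4*h_0 + 7/12*h_1 + 1/6*h_2
  h_1 = 1 + 1/12*h_0 + 3/4*h_1 + 1/6*h_2

Substituting h_2 = 0 and rearranging gives the linear system (I - Q) h = 1:
  [3/4, -7/12] . (h_0, h_1) = 1
  [-1/12, 1/4] . (h_0, h_1) = 1

Solving yields:
  h_0 = 6
  h_1 = 6

Starting state is 1, so the expected hitting time is h_1 = 6.

Answer: 6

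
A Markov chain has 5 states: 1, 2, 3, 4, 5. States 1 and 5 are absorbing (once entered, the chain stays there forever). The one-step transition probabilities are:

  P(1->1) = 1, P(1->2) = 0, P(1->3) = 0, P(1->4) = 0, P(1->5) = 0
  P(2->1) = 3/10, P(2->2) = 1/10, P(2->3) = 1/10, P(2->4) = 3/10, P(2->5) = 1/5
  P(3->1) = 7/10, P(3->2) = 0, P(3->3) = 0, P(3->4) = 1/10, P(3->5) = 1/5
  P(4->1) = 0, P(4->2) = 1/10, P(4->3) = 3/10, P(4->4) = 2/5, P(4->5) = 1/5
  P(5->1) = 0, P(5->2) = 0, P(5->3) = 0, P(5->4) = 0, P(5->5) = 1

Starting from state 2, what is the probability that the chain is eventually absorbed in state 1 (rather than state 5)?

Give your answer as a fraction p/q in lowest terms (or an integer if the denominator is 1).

Answer: 138/241

Derivation:
Let a_i = P(absorbed in 1 | start in state i).
Boundary conditions: a_1 = 1, a_5 = 0.
For each transient state i, a_i = sum_j P(i->j) * a_j:
  a_2 = 3/10*a_1 + 1/10*a_2 + 1/10*a_3 + 3/10*a_4 + 1/5*a_5
  a_3 = 7/10*a_1 + 0*a_2 + 0*a_3 + 1/10*a_4 + 1/5*a_5
  a_4 = 0*a_1 + 1/10*a_2 + 3/10*a_3 + 2/5*a_4 + 1/5*a_5

Substituting a_1 = 1 and a_5 = 0, rearrange to (I - Q) a = r where r[i] = P(i -> 1):
  [9/10, -1/10, -3/10] . (a_2, a_3, a_4) = 3/10
  [0, 1, -1/10] . (a_2, a_3, a_4) = 7/10
  [-1/10, -3/10, 3/5] . (a_2, a_3, a_4) = 0

Solving yields:
  a_2 = 138/241
  a_3 = 180/241
  a_4 = 113/241

Starting state is 2, so the absorption probability is a_2 = 138/241.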